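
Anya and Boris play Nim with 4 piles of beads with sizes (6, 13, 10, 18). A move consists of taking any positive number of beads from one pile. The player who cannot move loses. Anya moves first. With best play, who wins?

Write each in binary and XOR column by column:
  00110  (6)
  01101  (13)
  01010  (10)
  10010  (18)
  -----
  10011  (19)
The nim-sum is 19 ≠ 0, so this is an N-position: the player to move can win; Anya has a winning move.

Anya wins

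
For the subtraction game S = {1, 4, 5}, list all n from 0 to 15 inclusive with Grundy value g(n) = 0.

0, 2, 8, 10

Build the Grundy sequence with g(k) = mex{g(k−s) : s ∈ {1, 4, 5}, s ≤ k}:
k:     0  1  2  3  4  5  6  7  8  9 10 11 12 13 14 15
g(k):  0  1  0  1  2  3  2  3  0  1  0  1  2  3  2  3
The P-positions (g = 0) in 0..15 are 0, 2, 8, 10.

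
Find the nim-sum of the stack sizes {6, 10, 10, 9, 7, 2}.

Compute the nim-sum pairwise:
6 ^ 10 = 12
12 ^ 10 = 6
6 ^ 9 = 15
15 ^ 7 = 8
8 ^ 2 = 10

10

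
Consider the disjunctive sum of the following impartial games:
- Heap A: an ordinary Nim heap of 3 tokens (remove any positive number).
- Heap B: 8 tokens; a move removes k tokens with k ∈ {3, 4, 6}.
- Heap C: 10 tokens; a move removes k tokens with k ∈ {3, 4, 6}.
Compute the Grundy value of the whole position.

1

Heap A is a plain Nim heap of size 3, so its Grundy value is 3.
For heap B, compute g(0), g(1), … with moves {3, 4, 6}:
g(0) = mex{} = 0
g(1) = mex{} = 0
g(2) = mex{} = 0
g(3) = mex{0} = 1
g(4) = mex{0} = 1
g(5) = mex{0} = 1
g(6) = mex{0,1} = 2
g(7) = mex{0,1} = 2
g(8) = mex{0,1} = 2
So g(8) = 2.
For heap C, compute g(0), g(1), … with moves {3, 4, 6}:
k:     0  1  2  3  4  5  6  7  8  9 10
g(k):  0  0  0  1  1  1  2  2  2  0  0
So g(10) = 0.
By the Sprague-Grundy theorem, the Grundy value of a sum of independent games is the XOR of the component values.
Combined value = 3 XOR 2 XOR 0 = 1.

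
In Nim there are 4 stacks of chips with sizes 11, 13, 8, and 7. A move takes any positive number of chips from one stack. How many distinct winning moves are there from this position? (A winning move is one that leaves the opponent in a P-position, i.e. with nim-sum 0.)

3

Nim-sum: 11 ^ 13 ^ 8 ^ 7 = 9.
The overall nim-sum is X = 9. A stack of size p has a winning move iff p XOR X < p (reduce it to p XOR X).
  11: 11 XOR 9 = 2 < 11 — winning move (to 2).
  13: 13 XOR 9 = 4 < 13 — winning move (to 4).
  8: 8 XOR 9 = 1 < 8 — winning move (to 1).
  7: 7 XOR 9 = 14 ≥ 7 — no move.
That gives 3 winning moves.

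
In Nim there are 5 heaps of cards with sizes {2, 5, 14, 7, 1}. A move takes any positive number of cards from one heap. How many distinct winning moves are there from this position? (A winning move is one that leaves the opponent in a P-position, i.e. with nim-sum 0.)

1

Write each in binary and XOR column by column:
  0010  (2)
  0101  (5)
  1110  (14)
  0111  (7)
  0001  (1)
  ----
  1111  (15)
The overall nim-sum is X = 15. A heap of size p has a winning move iff p XOR X < p (reduce it to p XOR X).
  2: 2 XOR 15 = 13 ≥ 2 — no move.
  5: 5 XOR 15 = 10 ≥ 5 — no move.
  14: 14 XOR 15 = 1 < 14 — winning move (to 1).
  7: 7 XOR 15 = 8 ≥ 7 — no move.
  1: 1 XOR 15 = 14 ≥ 1 — no move.
That gives 1 winning move.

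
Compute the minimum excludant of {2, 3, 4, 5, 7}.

0 is not in the set, so the mex is 0.

0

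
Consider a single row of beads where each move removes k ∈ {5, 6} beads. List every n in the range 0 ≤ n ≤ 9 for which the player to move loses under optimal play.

Build the Grundy sequence with g(k) = mex{g(k−s) : s ∈ {5, 6}, s ≤ k}:
k:     0  1  2  3  4  5  6  7  8  9
g(k):  0  0  0  0  0  1  1  1  1  1
The P-positions (g = 0) in 0..9 are 0, 1, 2, 3, 4.

0, 1, 2, 3, 4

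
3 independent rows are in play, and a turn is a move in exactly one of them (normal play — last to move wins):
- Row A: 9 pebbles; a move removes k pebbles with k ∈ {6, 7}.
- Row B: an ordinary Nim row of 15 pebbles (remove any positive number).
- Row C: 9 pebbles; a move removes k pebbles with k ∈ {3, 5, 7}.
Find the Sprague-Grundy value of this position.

Grundy values for row A (subtraction set {6, 7}):
k:     0  1  2  3  4  5  6  7  8  9
g(k):  0  0  0  0  0  0  1  1  1  1
So g(9) = 1.
Row B is a plain Nim row of size 15, so its Grundy value is 15.
Build the Grundy sequence for row C with g(k) = mex{g(k−s) : s ∈ {3, 5, 7}, s ≤ k}:
k:     0  1  2  3  4  5  6  7  8  9
g(k):  0  0  0  1  1  1  2  2  2  3
So g(9) = 3.
The value of a disjunctive sum is the nim-sum of the parts.
Combined value = 1 ⊕ 15 ⊕ 3 = 13.

13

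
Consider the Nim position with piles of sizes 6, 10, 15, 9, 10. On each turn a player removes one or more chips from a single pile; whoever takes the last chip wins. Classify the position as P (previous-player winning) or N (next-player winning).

Compute the nim-sum pairwise:
6 ⊕ 10 = 12
12 ⊕ 15 = 3
3 ⊕ 9 = 10
10 ⊕ 10 = 0
The nim-sum is 0, so this is a P-position: the player to move is in a losing position under optimal play.

P-position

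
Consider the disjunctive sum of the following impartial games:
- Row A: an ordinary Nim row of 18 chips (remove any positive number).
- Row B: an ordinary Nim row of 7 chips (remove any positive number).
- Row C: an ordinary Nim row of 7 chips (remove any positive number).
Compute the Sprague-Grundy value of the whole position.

18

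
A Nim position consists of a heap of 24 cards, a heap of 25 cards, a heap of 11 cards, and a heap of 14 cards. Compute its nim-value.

4

Nim-sum: 24 ⊕ 25 ⊕ 11 ⊕ 14 = 4.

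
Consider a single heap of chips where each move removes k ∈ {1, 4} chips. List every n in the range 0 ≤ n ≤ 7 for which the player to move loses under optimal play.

0, 2, 5, 7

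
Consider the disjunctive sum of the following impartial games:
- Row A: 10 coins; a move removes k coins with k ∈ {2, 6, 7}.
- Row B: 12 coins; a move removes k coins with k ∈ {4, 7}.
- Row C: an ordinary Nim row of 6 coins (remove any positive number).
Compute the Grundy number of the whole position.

Grundy values for row A (subtraction set {2, 6, 7}):
g(0) = mex{} = 0
g(1) = mex{} = 0
g(2) = mex{0} = 1
g(3) = mex{0} = 1
g(4) = mex{1} = 0
g(5) = mex{1} = 0
g(6) = mex{0} = 1
g(7) = mex{0} = 1
g(8) = mex{0,1} = 2
g(9) = mex{1} = 0
g(10) = mex{0,1,2} = 3
So g(10) = 3.
For row B, compute g(0), g(1), … with moves {4, 7}:
k:     0  1  2  3  4  5  6  7  8  9 10 11 12
g(k):  0  0  0  0  1  1  1  1  2  2  2  0  0
So g(12) = 0.
Row C is a plain Nim row of size 6, so its Grundy value is 6.
By the Sprague-Grundy theorem, the Grundy value of a sum of independent games is the XOR of the component values.
Combined value = 3 XOR 0 XOR 6 = 5.

5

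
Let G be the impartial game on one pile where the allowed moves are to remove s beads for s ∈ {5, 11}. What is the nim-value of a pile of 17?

Compute g(0), g(1), … for moves {5, 11}:
k:     0  1  2  3  4  5  6  7  8  9 10 11 12 13 14 15 16 17
g(k):  0  0  0  0  0  1  1  1  1  1  0  2  2  2  2  1  0  0
So g(17) = 0.

0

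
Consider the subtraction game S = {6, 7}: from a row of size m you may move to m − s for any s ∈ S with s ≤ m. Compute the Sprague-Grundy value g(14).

0

Compute g(0), g(1), … for moves {6, 7}:
g(0) = mex{} = 0
g(1) = mex{} = 0
g(2) = mex{} = 0
g(3) = mex{} = 0
g(4) = mex{} = 0
g(5) = mex{} = 0
g(6) = mex{0} = 1
g(7) = mex{0} = 1
g(8) = mex{0} = 1
g(9) = mex{0} = 1
g(10) = mex{0} = 1
g(11) = mex{0} = 1
g(12) = mex{0,1} = 2
g(13) = mex{1} = 0
g(14) = mex{1} = 0
So g(14) = 0.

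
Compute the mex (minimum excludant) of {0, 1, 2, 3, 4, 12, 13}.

5

The values 0, 1, 2, 3, 4 are all present; 5 is the first non-negative integer missing from the set.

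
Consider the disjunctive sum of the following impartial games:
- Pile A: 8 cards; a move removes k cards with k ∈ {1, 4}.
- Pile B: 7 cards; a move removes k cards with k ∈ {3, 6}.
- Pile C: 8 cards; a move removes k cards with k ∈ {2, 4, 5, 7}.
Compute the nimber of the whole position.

7

For pile A, compute g(0), g(1), … with moves {1, 4}:
k:     0  1  2  3  4  5  6  7  8
g(k):  0  1  0  1  2  0  1  0  1
So g(8) = 1.
Build the Grundy sequence for pile B with g(k) = mex{g(k−s) : s ∈ {3, 6}, s ≤ k}:
k:     0  1  2  3  4  5  6  7
g(k):  0  0  0  1  1  1  2  2
So g(7) = 2.
Build the Grundy sequence for pile C with g(k) = mex{g(k−s) : s ∈ {2, 4, 5, 7}, s ≤ k}:
g(0) = mex{} = 0
g(1) = mex{} = 0
g(2) = mex{0} = 1
g(3) = mex{0} = 1
g(4) = mex{0,1} = 2
g(5) = mex{0,1} = 2
g(6) = mex{0,1,2} = 3
g(7) = mex{0,1,2} = 3
g(8) = mex{0,1,2,3} = 4
So g(8) = 4.
By the Sprague-Grundy theorem, the Grundy value of a sum of independent games is the XOR of the component values.
Combined value = 1 XOR 2 XOR 4 = 7.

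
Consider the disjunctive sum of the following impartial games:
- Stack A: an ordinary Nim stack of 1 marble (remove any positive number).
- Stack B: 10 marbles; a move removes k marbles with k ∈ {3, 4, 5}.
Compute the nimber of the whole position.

Stack A is a plain Nim stack of size 1, so its Grundy value is 1.
Grundy values for stack B (subtraction set {3, 4, 5}):
k:     0  1  2  3  4  5  6  7  8  9 10
g(k):  0  0  0  1  1  1  2  2  0  0  0
So g(10) = 0.
By the Sprague-Grundy theorem, the Grundy value of a sum of independent games is the XOR of the component values.
Combined value = 1 XOR 0 = 1.

1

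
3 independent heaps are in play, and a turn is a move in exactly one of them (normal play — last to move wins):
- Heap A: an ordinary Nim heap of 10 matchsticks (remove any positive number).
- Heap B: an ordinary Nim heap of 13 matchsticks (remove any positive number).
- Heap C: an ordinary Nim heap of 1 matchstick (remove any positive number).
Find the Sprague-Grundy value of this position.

6

Heap A is a plain Nim heap of size 10, so its Grundy value is 10.
Heap B is a plain Nim heap of size 13, so its Grundy value is 13.
Heap C is a plain Nim heap of size 1, so its Grundy value is 1.
By the Sprague-Grundy theorem, the Grundy value of a sum of independent games is the XOR of the component values.
Combined value = 10 ⊕ 13 ⊕ 1 = 6.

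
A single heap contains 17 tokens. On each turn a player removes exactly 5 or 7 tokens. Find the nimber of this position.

1

Build the Grundy sequence with g(k) = mex{g(k−s) : s ∈ {5, 7}, s ≤ k}:
k:     0  1  2  3  4  5  6  7  8  9 10 11 12 13 14 15 16 17
g(k):  0  0  0  0  0  1  1  1  1  1  2  2  0  0  0  0  0  1
So g(17) = 1.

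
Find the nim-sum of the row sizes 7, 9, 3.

Nim-sum: 7 ⊕ 9 ⊕ 3 = 13.

13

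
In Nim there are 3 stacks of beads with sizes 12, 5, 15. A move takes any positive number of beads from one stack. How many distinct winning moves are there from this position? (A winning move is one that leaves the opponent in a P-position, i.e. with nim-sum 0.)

3

Nim-sum: 12 XOR 5 XOR 15 = 6.
The overall nim-sum is X = 6. A stack of size p has a winning move iff p XOR X < p (reduce it to p XOR X).
  12: 12 XOR 6 = 10 < 12 — winning move (to 10).
  5: 5 XOR 6 = 3 < 5 — winning move (to 3).
  15: 15 XOR 6 = 9 < 15 — winning move (to 9).
That gives 3 winning moves.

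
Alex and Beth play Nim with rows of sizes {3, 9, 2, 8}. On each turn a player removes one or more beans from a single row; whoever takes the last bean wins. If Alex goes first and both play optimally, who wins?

Nim-sum: 3 ⊕ 9 ⊕ 2 ⊕ 8 = 0.
The nim-sum is 0, so this is a P-position: the player to move is in a losing position under optimal play; Alex is about to move from it and so loses — Beth wins.

Beth wins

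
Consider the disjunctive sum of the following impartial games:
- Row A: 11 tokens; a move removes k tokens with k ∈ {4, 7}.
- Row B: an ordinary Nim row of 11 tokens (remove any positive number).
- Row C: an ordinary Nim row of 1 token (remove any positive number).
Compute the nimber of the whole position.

10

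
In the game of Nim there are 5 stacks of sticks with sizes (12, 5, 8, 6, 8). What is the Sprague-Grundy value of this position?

Nim-sum: 12 ⊕ 5 ⊕ 8 ⊕ 6 ⊕ 8 = 15.

15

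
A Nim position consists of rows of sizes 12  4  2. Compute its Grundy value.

10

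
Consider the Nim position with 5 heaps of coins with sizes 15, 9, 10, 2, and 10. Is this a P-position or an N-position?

N-position

Compute the nim-sum pairwise:
15 XOR 9 = 6
6 XOR 10 = 12
12 XOR 2 = 14
14 XOR 10 = 4
The nim-sum is 4 ≠ 0, so this is an N-position: the player to move can win.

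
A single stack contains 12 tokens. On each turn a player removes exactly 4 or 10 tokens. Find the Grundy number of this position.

1

Grundy values for subtraction set {4, 10}:
g(0) = mex{} = 0
g(1) = mex{} = 0
g(2) = mex{} = 0
g(3) = mex{} = 0
g(4) = mex{0} = 1
g(5) = mex{0} = 1
g(6) = mex{0} = 1
g(7) = mex{0} = 1
g(8) = mex{1} = 0
g(9) = mex{1} = 0
g(10) = mex{0,1} = 2
g(11) = mex{0,1} = 2
g(12) = mex{0} = 1
So g(12) = 1.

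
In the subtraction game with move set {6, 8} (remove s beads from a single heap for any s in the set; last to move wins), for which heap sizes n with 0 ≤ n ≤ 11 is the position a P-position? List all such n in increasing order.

0, 1, 2, 3, 4, 5

Build the Grundy sequence with g(k) = mex{g(k−s) : s ∈ {6, 8}, s ≤ k}:
g(0) = mex{} = 0
g(1) = mex{} = 0
g(2) = mex{} = 0
g(3) = mex{} = 0
g(4) = mex{} = 0
g(5) = mex{} = 0
g(6) = mex{0} = 1
g(7) = mex{0} = 1
g(8) = mex{0} = 1
g(9) = mex{0} = 1
g(10) = mex{0} = 1
g(11) = mex{0} = 1
The P-positions (g = 0) in 0..11 are 0, 1, 2, 3, 4, 5.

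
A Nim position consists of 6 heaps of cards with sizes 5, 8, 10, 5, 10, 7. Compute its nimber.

Compute the nim-sum pairwise:
5 ⊕ 8 = 13
13 ⊕ 10 = 7
7 ⊕ 5 = 2
2 ⊕ 10 = 8
8 ⊕ 7 = 15

15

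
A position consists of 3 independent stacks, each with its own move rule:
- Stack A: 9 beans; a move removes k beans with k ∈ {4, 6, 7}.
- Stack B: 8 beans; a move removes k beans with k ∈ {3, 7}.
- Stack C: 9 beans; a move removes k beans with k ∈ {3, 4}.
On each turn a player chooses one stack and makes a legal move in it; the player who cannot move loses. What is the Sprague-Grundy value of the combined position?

0

Build the Grundy sequence for stack A with g(k) = mex{g(k−s) : s ∈ {4, 6, 7}, s ≤ k}:
g(0) = mex{} = 0
g(1) = mex{} = 0
g(2) = mex{} = 0
g(3) = mex{} = 0
g(4) = mex{0} = 1
g(5) = mex{0} = 1
g(6) = mex{0} = 1
g(7) = mex{0} = 1
g(8) = mex{0,1} = 2
g(9) = mex{0,1} = 2
So g(9) = 2.
Grundy values for stack B (subtraction set {3, 7}):
g(0) = mex{} = 0
g(1) = mex{} = 0
g(2) = mex{} = 0
g(3) = mex{0} = 1
g(4) = mex{0} = 1
g(5) = mex{0} = 1
g(6) = mex{1} = 0
g(7) = mex{0,1} = 2
g(8) = mex{0,1} = 2
So g(8) = 2.
Grundy values for stack C (subtraction set {3, 4}):
g(0) = mex{} = 0
g(1) = mex{} = 0
g(2) = mex{} = 0
g(3) = mex{0} = 1
g(4) = mex{0} = 1
g(5) = mex{0} = 1
g(6) = mex{0,1} = 2
g(7) = mex{1} = 0
g(8) = mex{1} = 0
g(9) = mex{1,2} = 0
So g(9) = 0.
By the Sprague-Grundy theorem, the Grundy value of a sum of independent games is the XOR of the component values.
Combined value = 2 XOR 2 XOR 0 = 0.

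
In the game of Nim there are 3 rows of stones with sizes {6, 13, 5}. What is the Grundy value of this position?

In binary:
  0110  (6)
  1101  (13)
  0101  (5)
  ----
  1110  (14)

14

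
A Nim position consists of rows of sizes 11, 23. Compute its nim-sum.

28

Nim-sum: 11 ^ 23 = 28.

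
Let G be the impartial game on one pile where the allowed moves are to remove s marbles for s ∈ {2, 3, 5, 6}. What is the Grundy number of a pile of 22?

3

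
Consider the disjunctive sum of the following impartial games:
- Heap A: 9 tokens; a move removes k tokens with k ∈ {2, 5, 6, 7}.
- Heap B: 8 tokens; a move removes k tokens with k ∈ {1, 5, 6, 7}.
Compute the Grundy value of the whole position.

Build the Grundy sequence for heap A with g(k) = mex{g(k−s) : s ∈ {2, 5, 6, 7}, s ≤ k}:
g(0) = mex{} = 0
g(1) = mex{} = 0
g(2) = mex{0} = 1
g(3) = mex{0} = 1
g(4) = mex{1} = 0
g(5) = mex{0,1} = 2
g(6) = mex{0} = 1
g(7) = mex{0,1,2} = 3
g(8) = mex{0,1} = 2
g(9) = mex{0,1,3} = 2
So g(9) = 2.
Build the Grundy sequence for heap B with g(k) = mex{g(k−s) : s ∈ {1, 5, 6, 7}, s ≤ k}:
g(0) = mex{} = 0
g(1) = mex{0} = 1
g(2) = mex{1} = 0
g(3) = mex{0} = 1
g(4) = mex{1} = 0
g(5) = mex{0} = 1
g(6) = mex{0,1} = 2
g(7) = mex{0,1,2} = 3
g(8) = mex{0,1,3} = 2
So g(8) = 2.
By the Sprague-Grundy theorem, the Grundy value of a sum of independent games is the XOR of the component values.
Combined value = 2 XOR 2 = 0.

0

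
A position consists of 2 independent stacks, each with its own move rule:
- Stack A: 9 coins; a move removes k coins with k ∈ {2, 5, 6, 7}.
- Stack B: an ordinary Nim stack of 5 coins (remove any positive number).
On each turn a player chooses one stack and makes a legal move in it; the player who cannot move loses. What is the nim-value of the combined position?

For stack A, compute g(0), g(1), … with moves {2, 5, 6, 7}:
k:     0  1  2  3  4  5  6  7  8  9
g(k):  0  0  1  1  0  2  1  3  2  2
So g(9) = 2.
Stack B is a plain Nim stack of size 5, so its Grundy value is 5.
The value of a disjunctive sum is the nim-sum of the parts.
Combined value = 2 XOR 5 = 7.

7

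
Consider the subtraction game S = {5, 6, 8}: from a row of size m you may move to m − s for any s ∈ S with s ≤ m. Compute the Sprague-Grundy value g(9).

Compute g(0), g(1), … for moves {5, 6, 8}:
k:     0  1  2  3  4  5  6  7  8  9
g(k):  0  0  0  0  0  1  1  1  1  1
So g(9) = 1.

1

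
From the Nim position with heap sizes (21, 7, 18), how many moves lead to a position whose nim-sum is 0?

0

Nim-sum: 21 ⊕ 7 ⊕ 18 = 0.
The nim-sum is already 0, so every move leaves a nonzero nim-sum — there are no winning moves.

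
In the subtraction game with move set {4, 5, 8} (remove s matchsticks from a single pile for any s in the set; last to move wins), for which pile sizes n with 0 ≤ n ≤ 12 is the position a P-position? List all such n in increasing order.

0, 1, 2, 3, 12

Build the Grundy sequence with g(k) = mex{g(k−s) : s ∈ {4, 5, 8}, s ≤ k}:
g(0) = mex{} = 0
g(1) = mex{} = 0
g(2) = mex{} = 0
g(3) = mex{} = 0
g(4) = mex{0} = 1
g(5) = mex{0} = 1
g(6) = mex{0} = 1
g(7) = mex{0} = 1
g(8) = mex{0,1} = 2
g(9) = mex{0,1} = 2
g(10) = mex{0,1} = 2
g(11) = mex{0,1} = 2
g(12) = mex{1,2} = 0
The P-positions (g = 0) in 0..12 are 0, 1, 2, 3, 12.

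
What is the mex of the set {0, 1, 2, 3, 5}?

The values 0, 1, 2, 3 are all present; 4 is the first non-negative integer missing from the set.

4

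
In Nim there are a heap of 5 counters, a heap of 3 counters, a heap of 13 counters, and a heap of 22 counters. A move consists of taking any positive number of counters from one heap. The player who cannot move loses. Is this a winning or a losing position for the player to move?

Winning position

Compute the nim-sum pairwise:
5 XOR 3 = 6
6 XOR 13 = 11
11 XOR 22 = 29
The nim-sum is 29 ≠ 0, so this is an N-position: the player to move can win.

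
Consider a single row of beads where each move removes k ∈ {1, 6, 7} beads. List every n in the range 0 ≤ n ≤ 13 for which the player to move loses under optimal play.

Grundy values for subtraction set {1, 6, 7}:
g(0) = mex{} = 0
g(1) = mex{0} = 1
g(2) = mex{1} = 0
g(3) = mex{0} = 1
g(4) = mex{1} = 0
g(5) = mex{0} = 1
g(6) = mex{0,1} = 2
g(7) = mex{0,1,2} = 3
g(8) = mex{0,1,3} = 2
g(9) = mex{0,1,2} = 3
g(10) = mex{0,1,3} = 2
g(11) = mex{0,1,2} = 3
g(12) = mex{1,2,3} = 0
g(13) = mex{0,2,3} = 1
The P-positions (g = 0) in 0..13 are 0, 2, 4, 12.

0, 2, 4, 12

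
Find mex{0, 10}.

0 is in the set but 1 is not, so the mex is 1.

1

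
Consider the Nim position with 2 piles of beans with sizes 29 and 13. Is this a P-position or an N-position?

N-position

Compute the nim-sum pairwise:
29 ⊕ 13 = 16
The nim-sum is 16 ≠ 0, so this is an N-position: the player to move can win.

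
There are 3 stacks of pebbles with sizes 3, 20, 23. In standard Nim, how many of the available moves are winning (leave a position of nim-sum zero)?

0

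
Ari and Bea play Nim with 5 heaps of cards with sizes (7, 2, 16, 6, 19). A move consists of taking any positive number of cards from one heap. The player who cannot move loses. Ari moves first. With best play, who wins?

Nim-sum: 7 ^ 2 ^ 16 ^ 6 ^ 19 = 0.
The nim-sum is 0, so this is a P-position: the player to move is in a losing position under optimal play; Ari is about to move from it and so loses — Bea wins.

Bea wins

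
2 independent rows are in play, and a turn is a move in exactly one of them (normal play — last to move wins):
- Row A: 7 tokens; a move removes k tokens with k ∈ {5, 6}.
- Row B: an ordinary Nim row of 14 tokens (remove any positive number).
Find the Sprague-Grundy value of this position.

15

Build the Grundy sequence for row A with g(k) = mex{g(k−s) : s ∈ {5, 6}, s ≤ k}:
g(0) = mex{} = 0
g(1) = mex{} = 0
g(2) = mex{} = 0
g(3) = mex{} = 0
g(4) = mex{} = 0
g(5) = mex{0} = 1
g(6) = mex{0} = 1
g(7) = mex{0} = 1
So g(7) = 1.
Row B is a plain Nim row of size 14, so its Grundy value is 14.
By the Sprague-Grundy theorem, the Grundy value of a sum of independent games is the XOR of the component values.
Combined value = 1 ⊕ 14 = 15.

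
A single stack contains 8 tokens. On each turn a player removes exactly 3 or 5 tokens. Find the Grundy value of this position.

0

Grundy values for subtraction set {3, 5}:
g(0) = mex{} = 0
g(1) = mex{} = 0
g(2) = mex{} = 0
g(3) = mex{0} = 1
g(4) = mex{0} = 1
g(5) = mex{0} = 1
g(6) = mex{0,1} = 2
g(7) = mex{0,1} = 2
g(8) = mex{1} = 0
So g(8) = 0.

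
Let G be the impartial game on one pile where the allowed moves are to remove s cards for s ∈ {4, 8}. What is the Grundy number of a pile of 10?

Grundy values for subtraction set {4, 8}:
k:     0  1  2  3  4  5  6  7  8  9 10
g(k):  0  0  0  0  1  1  1  1  2  2  2
So g(10) = 2.

2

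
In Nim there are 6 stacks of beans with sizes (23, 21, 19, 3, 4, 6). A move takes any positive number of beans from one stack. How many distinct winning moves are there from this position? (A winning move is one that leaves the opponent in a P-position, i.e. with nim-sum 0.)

Compute the nim-sum pairwise:
23 ^ 21 = 2
2 ^ 19 = 17
17 ^ 3 = 18
18 ^ 4 = 22
22 ^ 6 = 16
The overall nim-sum is X = 16. A stack of size p has a winning move iff p XOR X < p (reduce it to p XOR X).
  23: 23 XOR 16 = 7 < 23 — winning move (to 7).
  21: 21 XOR 16 = 5 < 21 — winning move (to 5).
  19: 19 XOR 16 = 3 < 19 — winning move (to 3).
  3: 3 XOR 16 = 19 ≥ 3 — no move.
  4: 4 XOR 16 = 20 ≥ 4 — no move.
  6: 6 XOR 16 = 22 ≥ 6 — no move.
That gives 3 winning moves.

3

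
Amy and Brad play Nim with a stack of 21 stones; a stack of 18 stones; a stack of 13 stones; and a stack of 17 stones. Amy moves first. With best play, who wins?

In binary:
  10101  (21)
  10010  (18)
  01101  (13)
  10001  (17)
  -----
  11011  (27)
The nim-sum is 27 ≠ 0, so this is an N-position: the player to move can win; Amy has a winning move.

Amy wins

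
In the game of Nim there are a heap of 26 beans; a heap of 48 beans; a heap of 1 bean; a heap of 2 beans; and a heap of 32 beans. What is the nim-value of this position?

9

Compute the nim-sum pairwise:
26 XOR 48 = 42
42 XOR 1 = 43
43 XOR 2 = 41
41 XOR 32 = 9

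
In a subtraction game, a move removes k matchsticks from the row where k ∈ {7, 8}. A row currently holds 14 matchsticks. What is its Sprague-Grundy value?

Build the Grundy sequence with g(k) = mex{g(k−s) : s ∈ {7, 8}, s ≤ k}:
g(0) = mex{} = 0
g(1) = mex{} = 0
g(2) = mex{} = 0
g(3) = mex{} = 0
g(4) = mex{} = 0
g(5) = mex{} = 0
g(6) = mex{} = 0
g(7) = mex{0} = 1
g(8) = mex{0} = 1
g(9) = mex{0} = 1
g(10) = mex{0} = 1
g(11) = mex{0} = 1
g(12) = mex{0} = 1
g(13) = mex{0} = 1
g(14) = mex{0,1} = 2
So g(14) = 2.

2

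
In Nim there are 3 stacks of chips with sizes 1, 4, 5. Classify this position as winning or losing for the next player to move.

Nim-sum: 1 ⊕ 4 ⊕ 5 = 0.
The nim-sum is 0, so this is a P-position: the player to move is in a losing position under optimal play.

Losing position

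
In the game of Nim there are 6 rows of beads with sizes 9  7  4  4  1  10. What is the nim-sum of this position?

5

In binary:
  1001  (9)
  0111  (7)
  0100  (4)
  0100  (4)
  0001  (1)
  1010  (10)
  ----
  0101  (5)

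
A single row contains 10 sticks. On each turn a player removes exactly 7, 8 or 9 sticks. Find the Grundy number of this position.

1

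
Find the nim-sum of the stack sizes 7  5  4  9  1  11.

Nim-sum: 7 ^ 5 ^ 4 ^ 9 ^ 1 ^ 11 = 5.

5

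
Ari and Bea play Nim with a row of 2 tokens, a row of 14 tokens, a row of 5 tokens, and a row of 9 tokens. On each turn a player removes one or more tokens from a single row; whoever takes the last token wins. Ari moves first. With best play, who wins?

Compute the nim-sum pairwise:
2 ^ 14 = 12
12 ^ 5 = 9
9 ^ 9 = 0
The nim-sum is 0, so this is a P-position: the player to move is in a losing position under optimal play; Ari is about to move from it and so loses — Bea wins.

Bea wins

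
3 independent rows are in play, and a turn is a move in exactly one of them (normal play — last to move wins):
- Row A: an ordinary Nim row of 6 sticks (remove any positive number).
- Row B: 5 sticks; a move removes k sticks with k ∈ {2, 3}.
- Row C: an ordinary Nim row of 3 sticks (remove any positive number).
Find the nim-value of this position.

5

Row A is a plain Nim row of size 6, so its Grundy value is 6.
Grundy values for row B (subtraction set {2, 3}):
g(0) = mex{} = 0
g(1) = mex{} = 0
g(2) = mex{0} = 1
g(3) = mex{0} = 1
g(4) = mex{0,1} = 2
g(5) = mex{1} = 0
So g(5) = 0.
Row C is a plain Nim row of size 3, so its Grundy value is 3.
The value of a disjunctive sum is the nim-sum of the parts.
Combined value = 6 XOR 0 XOR 3 = 5.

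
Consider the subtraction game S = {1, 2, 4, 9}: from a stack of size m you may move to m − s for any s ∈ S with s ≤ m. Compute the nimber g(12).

Build the Grundy sequence with g(k) = mex{g(k−s) : s ∈ {1, 2, 4, 9}, s ≤ k}:
g(0) = mex{} = 0
g(1) = mex{0} = 1
g(2) = mex{0,1} = 2
g(3) = mex{1,2} = 0
g(4) = mex{0,2} = 1
g(5) = mex{0,1} = 2
g(6) = mex{1,2} = 0
g(7) = mex{0,2} = 1
g(8) = mex{0,1} = 2
g(9) = mex{0,1,2} = 3
g(10) = mex{0,1,2,3} = 4
g(11) = mex{1,2,3,4} = 0
g(12) = mex{0,2,4} = 1
So g(12) = 1.

1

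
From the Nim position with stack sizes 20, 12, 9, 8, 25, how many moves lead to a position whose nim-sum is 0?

Compute the nim-sum pairwise:
20 ^ 12 = 24
24 ^ 9 = 17
17 ^ 8 = 25
25 ^ 25 = 0
The nim-sum is already 0, so every move leaves a nonzero nim-sum — there are no winning moves.

0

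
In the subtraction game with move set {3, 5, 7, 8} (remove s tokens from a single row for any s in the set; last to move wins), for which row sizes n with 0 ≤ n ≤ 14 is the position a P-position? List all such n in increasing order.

0, 1, 2, 11, 12, 13

Build the Grundy sequence with g(k) = mex{g(k−s) : s ∈ {3, 5, 7, 8}, s ≤ k}:
k:     0  1  2  3  4  5  6  7  8  9 10 11 12 13 14
g(k):  0  0  0  1  1  1  2  2  2  3  3  0  0  0  1
The P-positions (g = 0) in 0..14 are 0, 1, 2, 11, 12, 13.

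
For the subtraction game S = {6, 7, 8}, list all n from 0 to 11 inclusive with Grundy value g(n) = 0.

0, 1, 2, 3, 4, 5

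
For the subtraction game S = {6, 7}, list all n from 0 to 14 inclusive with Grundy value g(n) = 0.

0, 1, 2, 3, 4, 5, 13, 14

Grundy values for subtraction set {6, 7}:
g(0) = mex{} = 0
g(1) = mex{} = 0
g(2) = mex{} = 0
g(3) = mex{} = 0
g(4) = mex{} = 0
g(5) = mex{} = 0
g(6) = mex{0} = 1
g(7) = mex{0} = 1
g(8) = mex{0} = 1
g(9) = mex{0} = 1
g(10) = mex{0} = 1
g(11) = mex{0} = 1
g(12) = mex{0,1} = 2
g(13) = mex{1} = 0
g(14) = mex{1} = 0
The P-positions (g = 0) in 0..14 are 0, 1, 2, 3, 4, 5, 13, 14.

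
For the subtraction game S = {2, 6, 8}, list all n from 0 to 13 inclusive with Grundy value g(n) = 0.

0, 1, 4, 5

Build the Grundy sequence with g(k) = mex{g(k−s) : s ∈ {2, 6, 8}, s ≤ k}:
k:     0  1  2  3  4  5  6  7  8  9 10 11 12 13
g(k):  0  0  1  1  0  0  1  1  2  2  3  3  2  2
The P-positions (g = 0) in 0..13 are 0, 1, 4, 5.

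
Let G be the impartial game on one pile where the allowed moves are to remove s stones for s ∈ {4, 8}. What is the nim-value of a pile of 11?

2

Build the Grundy sequence with g(k) = mex{g(k−s) : s ∈ {4, 8}, s ≤ k}:
g(0) = mex{} = 0
g(1) = mex{} = 0
g(2) = mex{} = 0
g(3) = mex{} = 0
g(4) = mex{0} = 1
g(5) = mex{0} = 1
g(6) = mex{0} = 1
g(7) = mex{0} = 1
g(8) = mex{0,1} = 2
g(9) = mex{0,1} = 2
g(10) = mex{0,1} = 2
g(11) = mex{0,1} = 2
So g(11) = 2.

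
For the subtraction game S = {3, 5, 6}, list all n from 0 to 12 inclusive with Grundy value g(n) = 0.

0, 1, 2, 9, 10, 11

Grundy values for subtraction set {3, 5, 6}:
k:     0  1  2  3  4  5  6  7  8  9 10 11 12
g(k):  0  0  0  1  1  1  2  2  2  0  0  0  1
The P-positions (g = 0) in 0..12 are 0, 1, 2, 9, 10, 11.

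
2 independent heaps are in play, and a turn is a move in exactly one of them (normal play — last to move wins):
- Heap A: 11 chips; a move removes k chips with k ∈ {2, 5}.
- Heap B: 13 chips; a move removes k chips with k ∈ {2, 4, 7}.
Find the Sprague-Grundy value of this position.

2

Build the Grundy sequence for heap A with g(k) = mex{g(k−s) : s ∈ {2, 5}, s ≤ k}:
g(0) = mex{} = 0
g(1) = mex{} = 0
g(2) = mex{0} = 1
g(3) = mex{0} = 1
g(4) = mex{1} = 0
g(5) = mex{0,1} = 2
g(6) = mex{0} = 1
g(7) = mex{1,2} = 0
g(8) = mex{1} = 0
g(9) = mex{0} = 1
g(10) = mex{0,2} = 1
g(11) = mex{1} = 0
So g(11) = 0.
Grundy values for heap B (subtraction set {2, 4, 7}):
g(0) = mex{} = 0
g(1) = mex{} = 0
g(2) = mex{0} = 1
g(3) = mex{0} = 1
g(4) = mex{0,1} = 2
g(5) = mex{0,1} = 2
g(6) = mex{1,2} = 0
g(7) = mex{0,1,2} = 3
g(8) = mex{0,2} = 1
g(9) = mex{1,2,3} = 0
g(10) = mex{0,1} = 2
g(11) = mex{0,2,3} = 1
g(12) = mex{1,2} = 0
g(13) = mex{0,1} = 2
So g(13) = 2.
The value of a disjunctive sum is the nim-sum of the parts.
Combined value = 0 XOR 2 = 2.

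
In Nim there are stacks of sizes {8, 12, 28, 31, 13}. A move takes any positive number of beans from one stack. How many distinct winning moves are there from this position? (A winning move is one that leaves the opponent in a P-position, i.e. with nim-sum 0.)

5

Bitwise XOR of the heap sizes:
  01000  (8)
  01100  (12)
  11100  (28)
  11111  (31)
  01101  (13)
  -----
  01010  (10)
The overall nim-sum is X = 10. A stack of size p has a winning move iff p XOR X < p (reduce it to p XOR X).
  8: 8 XOR 10 = 2 < 8 — winning move (to 2).
  12: 12 XOR 10 = 6 < 12 — winning move (to 6).
  28: 28 XOR 10 = 22 < 28 — winning move (to 22).
  31: 31 XOR 10 = 21 < 31 — winning move (to 21).
  13: 13 XOR 10 = 7 < 13 — winning move (to 7).
That gives 5 winning moves.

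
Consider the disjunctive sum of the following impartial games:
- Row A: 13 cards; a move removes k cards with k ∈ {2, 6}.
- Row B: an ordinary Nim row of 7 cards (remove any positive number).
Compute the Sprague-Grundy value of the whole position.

7

For row A, compute g(0), g(1), … with moves {2, 6}:
k:     0  1  2  3  4  5  6  7  8  9 10 11 12 13
g(k):  0  0  1  1  0  0  1  1  0  0  1  1  0  0
So g(13) = 0.
Row B is a plain Nim row of size 7, so its Grundy value is 7.
The value of a disjunctive sum is the nim-sum of the parts.
Combined value = 0 ⊕ 7 = 7.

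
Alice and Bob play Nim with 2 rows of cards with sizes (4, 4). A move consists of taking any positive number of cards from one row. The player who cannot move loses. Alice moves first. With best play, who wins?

Compute the nim-sum pairwise:
4 ^ 4 = 0
The nim-sum is 0, so this is a P-position: the player to move is in a losing position under optimal play; Alice is about to move from it and so loses — Bob wins.

Bob wins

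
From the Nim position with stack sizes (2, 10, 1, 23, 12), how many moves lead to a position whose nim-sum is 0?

1

Nim-sum: 2 ^ 10 ^ 1 ^ 23 ^ 12 = 18.
The overall nim-sum is X = 18. A stack of size p has a winning move iff p XOR X < p (reduce it to p XOR X).
  2: 2 XOR 18 = 16 ≥ 2 — no move.
  10: 10 XOR 18 = 24 ≥ 10 — no move.
  1: 1 XOR 18 = 19 ≥ 1 — no move.
  23: 23 XOR 18 = 5 < 23 — winning move (to 5).
  12: 12 XOR 18 = 30 ≥ 12 — no move.
That gives 1 winning move.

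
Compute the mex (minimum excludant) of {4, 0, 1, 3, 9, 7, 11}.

The values 0, 1 are all present; 2 is the first non-negative integer missing from the set.

2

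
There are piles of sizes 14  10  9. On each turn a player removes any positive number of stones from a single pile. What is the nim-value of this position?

13

Compute the nim-sum pairwise:
14 ⊕ 10 = 4
4 ⊕ 9 = 13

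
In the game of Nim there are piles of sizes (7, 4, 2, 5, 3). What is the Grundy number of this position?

7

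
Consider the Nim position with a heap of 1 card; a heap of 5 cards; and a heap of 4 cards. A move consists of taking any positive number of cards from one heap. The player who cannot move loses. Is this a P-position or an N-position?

Compute the nim-sum pairwise:
1 ⊕ 5 = 4
4 ⊕ 4 = 0
The nim-sum is 0, so this is a P-position: the player to move is in a losing position under optimal play.

P-position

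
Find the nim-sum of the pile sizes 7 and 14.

9

Compute the nim-sum pairwise:
7 XOR 14 = 9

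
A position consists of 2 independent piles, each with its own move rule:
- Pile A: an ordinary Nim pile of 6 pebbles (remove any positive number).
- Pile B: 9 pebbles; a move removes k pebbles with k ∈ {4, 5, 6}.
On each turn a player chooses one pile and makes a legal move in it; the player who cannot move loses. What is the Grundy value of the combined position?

Pile A is a plain Nim pile of size 6, so its Grundy value is 6.
Build the Grundy sequence for pile B with g(k) = mex{g(k−s) : s ∈ {4, 5, 6}, s ≤ k}:
k:     0  1  2  3  4  5  6  7  8  9
g(k):  0  0  0  0  1  1  1  1  2  2
So g(9) = 2.
By the Sprague-Grundy theorem, the Grundy value of a sum of independent games is the XOR of the component values.
Combined value = 6 XOR 2 = 4.

4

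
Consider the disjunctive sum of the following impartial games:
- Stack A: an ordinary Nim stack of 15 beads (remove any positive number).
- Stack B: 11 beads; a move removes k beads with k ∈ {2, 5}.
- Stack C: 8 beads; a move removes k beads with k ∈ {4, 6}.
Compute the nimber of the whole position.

13

Stack A is a plain Nim stack of size 15, so its Grundy value is 15.
Grundy values for stack B (subtraction set {2, 5}):
k:     0  1  2  3  4  5  6  7  8  9 10 11
g(k):  0  0  1  1  0  2  1  0  0  1  1  0
So g(11) = 0.
Build the Grundy sequence for stack C with g(k) = mex{g(k−s) : s ∈ {4, 6}, s ≤ k}:
k:     0  1  2  3  4  5  6  7  8
g(k):  0  0  0  0  1  1  1  1  2
So g(8) = 2.
The value of a disjunctive sum is the nim-sum of the parts.
Combined value = 15 ⊕ 0 ⊕ 2 = 13.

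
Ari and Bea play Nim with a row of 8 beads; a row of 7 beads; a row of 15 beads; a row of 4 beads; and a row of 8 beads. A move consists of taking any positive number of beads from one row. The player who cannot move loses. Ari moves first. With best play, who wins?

Ari wins

Compute the nim-sum pairwise:
8 ^ 7 = 15
15 ^ 15 = 0
0 ^ 4 = 4
4 ^ 8 = 12
The nim-sum is 12 ≠ 0, so this is an N-position: the player to move can win; Ari has a winning move.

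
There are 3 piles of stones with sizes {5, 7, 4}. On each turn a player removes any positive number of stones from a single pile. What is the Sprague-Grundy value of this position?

Write each in binary and XOR column by column:
  101  (5)
  111  (7)
  100  (4)
  ---
  110  (6)

6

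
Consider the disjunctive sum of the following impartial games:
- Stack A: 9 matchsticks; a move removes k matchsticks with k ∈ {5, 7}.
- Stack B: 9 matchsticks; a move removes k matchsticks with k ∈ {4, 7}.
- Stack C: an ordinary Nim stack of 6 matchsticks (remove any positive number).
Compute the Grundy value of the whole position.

5

Build the Grundy sequence for stack A with g(k) = mex{g(k−s) : s ∈ {5, 7}, s ≤ k}:
k:     0  1  2  3  4  5  6  7  8  9
g(k):  0  0  0  0  0  1  1  1  1  1
So g(9) = 1.
Grundy values for stack B (subtraction set {4, 7}):
g(0) = mex{} = 0
g(1) = mex{} = 0
g(2) = mex{} = 0
g(3) = mex{} = 0
g(4) = mex{0} = 1
g(5) = mex{0} = 1
g(6) = mex{0} = 1
g(7) = mex{0} = 1
g(8) = mex{0,1} = 2
g(9) = mex{0,1} = 2
So g(9) = 2.
Stack C is a plain Nim stack of size 6, so its Grundy value is 6.
The value of a disjunctive sum is the nim-sum of the parts.
Combined value = 1 XOR 2 XOR 6 = 5.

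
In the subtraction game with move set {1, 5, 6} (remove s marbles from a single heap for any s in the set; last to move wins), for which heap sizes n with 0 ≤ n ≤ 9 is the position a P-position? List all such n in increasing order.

0, 2, 4

Grundy values for subtraction set {1, 5, 6}:
g(0) = mex{} = 0
g(1) = mex{0} = 1
g(2) = mex{1} = 0
g(3) = mex{0} = 1
g(4) = mex{1} = 0
g(5) = mex{0} = 1
g(6) = mex{0,1} = 2
g(7) = mex{0,1,2} = 3
g(8) = mex{0,1,3} = 2
g(9) = mex{0,1,2} = 3
The P-positions (g = 0) in 0..9 are 0, 2, 4.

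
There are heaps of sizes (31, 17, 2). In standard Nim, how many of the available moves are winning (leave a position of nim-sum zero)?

1

Compute the nim-sum pairwise:
31 XOR 17 = 14
14 XOR 2 = 12
The overall nim-sum is X = 12. A heap of size p has a winning move iff p XOR X < p (reduce it to p XOR X).
  31: 31 XOR 12 = 19 < 31 — winning move (to 19).
  17: 17 XOR 12 = 29 ≥ 17 — no move.
  2: 2 XOR 12 = 14 ≥ 2 — no move.
That gives 1 winning move.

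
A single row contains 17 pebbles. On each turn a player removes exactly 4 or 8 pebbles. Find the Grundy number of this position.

1

Compute g(0), g(1), … for moves {4, 8}:
k:     0  1  2  3  4  5  6  7  8  9 10 11 12 13 14 15 16 17
g(k):  0  0  0  0  1  1  1  1  2  2  2  2  0  0  0  0  1  1
So g(17) = 1.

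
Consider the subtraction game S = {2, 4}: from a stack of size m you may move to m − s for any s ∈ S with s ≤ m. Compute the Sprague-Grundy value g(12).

Compute g(0), g(1), … for moves {2, 4}:
k:     0  1  2  3  4  5  6  7  8  9 10 11 12
g(k):  0  0  1  1  2  2  0  0  1  1  2  2  0
So g(12) = 0.

0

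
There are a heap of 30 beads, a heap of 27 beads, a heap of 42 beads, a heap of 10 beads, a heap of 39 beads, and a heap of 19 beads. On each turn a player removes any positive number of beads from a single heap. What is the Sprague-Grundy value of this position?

17

Write each in binary and XOR column by column:
  011110  (30)
  011011  (27)
  101010  (42)
  001010  (10)
  100111  (39)
  010011  (19)
  ------
  010001  (17)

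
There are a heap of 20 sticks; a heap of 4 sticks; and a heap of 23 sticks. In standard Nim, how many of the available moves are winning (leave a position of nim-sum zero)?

Compute the nim-sum pairwise:
20 ⊕ 4 = 16
16 ⊕ 23 = 7
The overall nim-sum is X = 7. A heap of size p has a winning move iff p XOR X < p (reduce it to p XOR X).
  20: 20 XOR 7 = 19 < 20 — winning move (to 19).
  4: 4 XOR 7 = 3 < 4 — winning move (to 3).
  23: 23 XOR 7 = 16 < 23 — winning move (to 16).
That gives 3 winning moves.

3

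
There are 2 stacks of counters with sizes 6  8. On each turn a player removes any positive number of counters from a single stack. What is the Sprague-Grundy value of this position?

Compute the nim-sum pairwise:
6 ^ 8 = 14

14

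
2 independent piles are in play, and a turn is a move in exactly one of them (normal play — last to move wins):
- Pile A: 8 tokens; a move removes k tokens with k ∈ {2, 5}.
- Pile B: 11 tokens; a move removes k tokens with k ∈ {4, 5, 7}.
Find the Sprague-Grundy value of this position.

For pile A, compute g(0), g(1), … with moves {2, 5}:
k:     0  1  2  3  4  5  6  7  8
g(k):  0  0  1  1  0  2  1  0  0
So g(8) = 0.
Grundy values for pile B (subtraction set {4, 5, 7}):
k:     0  1  2  3  4  5  6  7  8  9 10 11
g(k):  0  0  0  0  1  1  1  1  2  2  2  0
So g(11) = 0.
The value of a disjunctive sum is the nim-sum of the parts.
Combined value = 0 ⊕ 0 = 0.

0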